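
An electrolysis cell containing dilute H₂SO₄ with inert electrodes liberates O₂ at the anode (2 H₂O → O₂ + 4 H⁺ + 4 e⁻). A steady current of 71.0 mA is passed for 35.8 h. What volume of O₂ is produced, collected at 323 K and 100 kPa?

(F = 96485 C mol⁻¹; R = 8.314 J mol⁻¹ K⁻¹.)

0.637 L

Q = I·t = 0.07100 A × 128880 s = 9150 C.
n(e⁻) = Q/F = 9150 / 96485 = 0.09484 mol.
4 electrons are transferred per O₂ molecule, so n(O₂) = 0.09484 / 4 = 0.02371 mol.
V = nRT/P = (0.02371 × 8.314 × 323) / (100 × 10³ Pa) = 6.37 × 10⁻⁴ m³ = 0.637 L.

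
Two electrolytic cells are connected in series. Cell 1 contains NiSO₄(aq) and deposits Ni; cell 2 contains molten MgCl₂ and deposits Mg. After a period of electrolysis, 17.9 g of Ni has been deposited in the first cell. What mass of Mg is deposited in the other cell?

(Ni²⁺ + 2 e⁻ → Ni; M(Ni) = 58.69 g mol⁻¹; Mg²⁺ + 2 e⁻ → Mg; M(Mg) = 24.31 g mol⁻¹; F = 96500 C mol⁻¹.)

7.41 g

n(Ni) = 17.9 / 58.69 = 0.3050 mol.
Since Ni²⁺ + 2 e⁻ → Ni, n(e⁻) passed = 2 × 0.3050 = 0.6100 mol.
Cells in series carry the same charge, so the same 0.6100 mol of electrons passes through cell 2.
Mg²⁺ + 2 e⁻ → Mg, so n(Mg) = 0.6100 / 2 = 0.3050 mol.
m(Mg) = 0.3050 × 24.31 = 7.41 g.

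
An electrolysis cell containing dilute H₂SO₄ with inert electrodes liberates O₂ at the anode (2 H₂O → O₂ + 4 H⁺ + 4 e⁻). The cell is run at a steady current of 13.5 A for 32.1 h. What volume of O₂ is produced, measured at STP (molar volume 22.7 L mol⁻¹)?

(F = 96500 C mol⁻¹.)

Q = I·t = 13.50 A × 115560 s = 1560000 C.
n(e⁻) = Q/F = 1560000 / 96500 = 16.17 mol.
4 electrons are transferred per O₂ molecule, so n(O₂) = 16.17 / 4 = 4.042 mol.
V = n × V_m = 4.042 × 22.7 = 91.7 L.

91.7 L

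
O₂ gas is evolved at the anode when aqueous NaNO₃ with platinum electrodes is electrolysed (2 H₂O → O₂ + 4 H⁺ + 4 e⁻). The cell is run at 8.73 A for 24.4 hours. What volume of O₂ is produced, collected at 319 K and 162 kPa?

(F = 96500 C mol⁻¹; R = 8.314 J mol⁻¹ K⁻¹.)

32.5 L

Q = I·t = 8.730 A × 87840 s = 766800 C.
n(e⁻) = Q/F = 766800 / 96500 = 7.947 mol.
4 electrons are transferred per O₂ molecule, so n(O₂) = 7.947 / 4 = 1.987 mol.
V = nRT/P = (1.987 × 8.314 × 319) / (162 × 10³ Pa) = 0.0325 m³ = 32.5 L.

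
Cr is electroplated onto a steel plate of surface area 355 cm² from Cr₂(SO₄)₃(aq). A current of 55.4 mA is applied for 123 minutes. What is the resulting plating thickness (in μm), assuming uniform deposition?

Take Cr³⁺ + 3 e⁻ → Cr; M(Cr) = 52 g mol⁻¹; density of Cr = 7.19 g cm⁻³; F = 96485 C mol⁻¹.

0.288 μm

Q = I·t = 0.05540 × 7380.0 = 408.9 C; n(e⁻) = 0.004237 mol.
n(Cr) = n(e⁻)/3 = 0.001412 mol, so m = 0.001412 × 52 = 0.07345 g.
Volume = m/ρ = 0.07345 / 7.19 = 0.01022 cm³.
Thickness = V/A = 0.01022 / 355 = 2.88 × 10⁻⁵ cm = 0.288 μm.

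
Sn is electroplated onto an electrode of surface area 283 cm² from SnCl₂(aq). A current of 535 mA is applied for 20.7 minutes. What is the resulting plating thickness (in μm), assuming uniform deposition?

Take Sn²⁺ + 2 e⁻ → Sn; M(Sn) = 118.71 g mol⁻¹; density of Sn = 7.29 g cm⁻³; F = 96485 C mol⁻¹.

1.98 μm

Q = I·t = 0.5350 × 1242.0 = 664.5 C; n(e⁻) = 0.006887 mol.
n(Sn) = n(e⁻)/2 = 0.003443 mol, so m = 0.003443 × 118.71 = 0.4088 g.
Volume = m/ρ = 0.4088 / 7.29 = 0.05607 cm³.
Thickness = V/A = 0.05607 / 283 = 1.98 × 10⁻⁴ cm = 1.98 μm.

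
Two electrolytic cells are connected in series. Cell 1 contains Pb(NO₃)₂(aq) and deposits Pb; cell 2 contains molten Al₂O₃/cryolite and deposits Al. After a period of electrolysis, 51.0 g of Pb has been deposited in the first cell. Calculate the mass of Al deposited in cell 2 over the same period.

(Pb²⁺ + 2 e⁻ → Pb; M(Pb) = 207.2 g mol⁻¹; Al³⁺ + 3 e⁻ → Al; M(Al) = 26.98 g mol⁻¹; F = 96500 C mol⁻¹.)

4.43 g

n(Pb) = 51.0 / 207.2 = 0.2461 mol.
Since Pb²⁺ + 2 e⁻ → Pb, n(e⁻) passed = 2 × 0.2461 = 0.4923 mol.
Cells in series carry the same charge, so the same 0.4923 mol of electrons passes through cell 2.
Al³⁺ + 3 e⁻ → Al, so n(Al) = 0.4923 / 3 = 0.1641 mol.
m(Al) = 0.1641 × 26.98 = 4.43 g.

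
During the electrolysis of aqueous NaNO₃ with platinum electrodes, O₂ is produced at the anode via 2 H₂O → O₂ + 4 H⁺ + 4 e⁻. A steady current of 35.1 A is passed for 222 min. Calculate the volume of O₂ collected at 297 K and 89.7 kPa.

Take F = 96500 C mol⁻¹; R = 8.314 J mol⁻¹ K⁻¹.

33.3 L

Q = I·t = 35.10 A × 13320 s = 467500 C.
n(e⁻) = Q/F = 467500 / 96500 = 4.845 mol.
4 electrons are transferred per O₂ molecule, so n(O₂) = 4.845 / 4 = 1.211 mol.
V = nRT/P = (1.211 × 8.314 × 297) / (89.7 × 10³ Pa) = 0.0333 m³ = 33.3 L.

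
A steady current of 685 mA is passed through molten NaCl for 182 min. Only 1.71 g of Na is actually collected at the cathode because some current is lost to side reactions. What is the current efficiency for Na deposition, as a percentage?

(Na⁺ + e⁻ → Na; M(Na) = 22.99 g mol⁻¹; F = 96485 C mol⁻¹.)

95.9 %

Q = I·t = 0.6850 × 10920 = 7480 C; n(e⁻) = 7480/96485 = 0.07753 mol.
Theoretical n(Na) = n(e⁻)/1 = 0.07753 mol, i.e. m_theo = 0.07753 × 22.99 = 1.782 g.
Efficiency = m_actual / m_theo = 1.71 / 1.782 = 95.9 %.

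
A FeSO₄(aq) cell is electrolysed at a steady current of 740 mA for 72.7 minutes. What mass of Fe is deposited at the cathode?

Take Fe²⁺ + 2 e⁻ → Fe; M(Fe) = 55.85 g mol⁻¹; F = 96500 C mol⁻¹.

0.934 g

Q = I·t = 0.7400 A × 4362.0 s = 3228 C.
n(e⁻) = Q/F = 3228 / 96500 = 0.03345 mol.
Fe²⁺ + 2 e⁻ → Fe, so n(Fe) = n(e⁻)/2 = 0.01672 mol.
m = n·M = 0.01672 × 55.85 = 0.934 g.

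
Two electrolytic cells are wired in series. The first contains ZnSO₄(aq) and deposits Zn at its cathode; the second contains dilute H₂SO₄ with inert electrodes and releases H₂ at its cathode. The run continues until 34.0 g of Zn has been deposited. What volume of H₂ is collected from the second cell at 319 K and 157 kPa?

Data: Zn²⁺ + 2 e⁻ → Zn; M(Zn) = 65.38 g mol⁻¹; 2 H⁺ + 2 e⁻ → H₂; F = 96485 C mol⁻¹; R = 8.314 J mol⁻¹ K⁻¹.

n(Zn) = 34.0 / 65.38 = 0.5200 mol, so n(e⁻) = 2 × 0.5200 = 1.040 mol.
The cells are in series, so the same 1.040 mol of electrons passes through the second cell.
2 H⁺ + 2 e⁻ → H₂ — 2 mol e⁻ per mol H₂, so n(H₂) = 1.040/2 = 0.5200 mol.
V = nRT/P = (0.5200 × 8.314 × 319) / (157 × 10³) = 0.00878 m³ = 8.78 L.

8.78 L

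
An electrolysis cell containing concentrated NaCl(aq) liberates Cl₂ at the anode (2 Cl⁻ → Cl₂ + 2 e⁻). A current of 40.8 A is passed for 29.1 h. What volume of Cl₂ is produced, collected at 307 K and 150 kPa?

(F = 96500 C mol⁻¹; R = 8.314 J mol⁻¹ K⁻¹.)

377 L

Q = I·t = 40.80 A × 104760 s = 4274000 C.
n(e⁻) = Q/F = 4274000 / 96500 = 44.29 mol.
2 electrons are transferred per Cl₂ molecule, so n(Cl₂) = 44.29 / 2 = 22.15 mol.
V = nRT/P = (22.15 × 8.314 × 307) / (150 × 10³ Pa) = 0.377 m³ = 377 L.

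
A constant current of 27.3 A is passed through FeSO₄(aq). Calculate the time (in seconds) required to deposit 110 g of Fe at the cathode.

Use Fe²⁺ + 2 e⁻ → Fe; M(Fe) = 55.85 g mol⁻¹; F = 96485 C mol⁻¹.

13900 s

n(Fe) = m/M = 110 / 55.85 = 1.970 mol.
Each Fe atom requires 2 electrons, so n(e⁻) = 2 × 1.970 = 3.939 mol.
Q = n(e⁻)·F = 3.939 × 96485 = 380100 C.
t = Q/I = 380100 / 27.30 A = 13920 s.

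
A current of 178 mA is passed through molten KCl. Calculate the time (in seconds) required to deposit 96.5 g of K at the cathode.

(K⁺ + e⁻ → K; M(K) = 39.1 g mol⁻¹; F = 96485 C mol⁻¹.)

n(K) = m/M = 96.5 / 39.1 = 2.468 mol.
Each K atom requires 1 electron, so n(e⁻) = 1 × 2.468 = 2.468 mol.
Q = n(e⁻)·F = 2.468 × 96485 = 238100 C.
t = Q/I = 238100 / 0.1780 A = 1338000 s.

1.34 × 10⁶ s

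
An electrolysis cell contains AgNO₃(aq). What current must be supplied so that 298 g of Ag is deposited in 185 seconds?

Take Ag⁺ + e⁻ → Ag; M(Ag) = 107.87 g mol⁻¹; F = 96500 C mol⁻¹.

n(Ag) = 298 / 107.87 = 2.763 mol.
n(e⁻) = 1 × 2.763 = 2.763 mol.
Q = n(e⁻)·F = 2.763 × 96500 = 266600 C.
I = Q/t = 266600 / 185.00 s = 1440 A.

1440 A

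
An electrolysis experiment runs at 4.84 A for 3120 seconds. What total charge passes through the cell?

Q = I·t = 4.840 A × 3120.0 s = 15100 C.

15100 C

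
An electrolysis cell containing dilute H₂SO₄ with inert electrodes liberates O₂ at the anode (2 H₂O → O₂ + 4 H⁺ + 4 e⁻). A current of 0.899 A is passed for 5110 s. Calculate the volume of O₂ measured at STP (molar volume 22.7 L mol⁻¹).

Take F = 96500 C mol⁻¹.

0.270 L

Q = I·t = 0.8990 A × 5110.0 s = 4594 C.
n(e⁻) = Q/F = 4594 / 96500 = 0.04761 mol.
4 electrons are transferred per O₂ molecule, so n(O₂) = 0.04761 / 4 = 0.01190 mol.
V = n × V_m = 0.01190 × 22.7 = 0.270 L.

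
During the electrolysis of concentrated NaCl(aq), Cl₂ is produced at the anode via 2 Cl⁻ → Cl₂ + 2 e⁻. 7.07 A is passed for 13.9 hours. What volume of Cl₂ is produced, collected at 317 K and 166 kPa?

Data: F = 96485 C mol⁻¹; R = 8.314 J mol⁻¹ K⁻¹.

29.1 L

Q = I·t = 7.070 A × 50040 s = 353800 C.
n(e⁻) = Q/F = 353800 / 96485 = 3.667 mol.
2 electrons are transferred per Cl₂ molecule, so n(Cl₂) = 3.667 / 2 = 1.833 mol.
V = nRT/P = (1.833 × 8.314 × 317) / (166 × 10³ Pa) = 0.0291 m³ = 29.1 L.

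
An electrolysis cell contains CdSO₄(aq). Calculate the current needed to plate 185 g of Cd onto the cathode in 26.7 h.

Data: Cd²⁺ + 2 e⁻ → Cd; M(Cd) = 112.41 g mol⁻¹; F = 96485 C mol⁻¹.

3.30 A

n(Cd) = 185 / 112.41 = 1.646 mol.
n(e⁻) = 2 × 1.646 = 3.292 mol.
Q = n(e⁻)·F = 3.292 × 96485 = 317600 C.
I = Q/t = 317600 / 96120 s = 3.30 A.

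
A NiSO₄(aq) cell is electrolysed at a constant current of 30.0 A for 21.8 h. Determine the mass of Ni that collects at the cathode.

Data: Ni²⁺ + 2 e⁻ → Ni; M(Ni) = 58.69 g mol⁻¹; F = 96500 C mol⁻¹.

Q = I·t = 30.00 A × 78480 s = 2354000 C.
n(e⁻) = Q/F = 2354000 / 96500 = 24.40 mol.
Ni²⁺ + 2 e⁻ → Ni, so n(Ni) = n(e⁻)/2 = 12.20 mol.
m = n·M = 12.20 × 58.69 = 716 g.

716 g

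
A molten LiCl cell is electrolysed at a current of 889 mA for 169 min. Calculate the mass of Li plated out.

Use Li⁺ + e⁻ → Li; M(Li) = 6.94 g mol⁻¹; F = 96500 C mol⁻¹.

0.648 g

Q = I·t = 0.8890 A × 10140 s = 9014 C.
n(e⁻) = Q/F = 9014 / 96500 = 0.09341 mol.
Li⁺ + e⁻ → Li, so n(Li) = n(e⁻)/1 = 0.09341 mol.
m = n·M = 0.09341 × 6.94 = 0.648 g.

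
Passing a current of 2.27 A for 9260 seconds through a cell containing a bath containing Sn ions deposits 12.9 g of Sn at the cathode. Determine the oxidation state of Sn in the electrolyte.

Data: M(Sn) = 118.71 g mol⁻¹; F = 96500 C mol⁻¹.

+2

Q = I·t = 2.270 A × 9260.0 s = 21020 C, so n(e⁻) = 21020/96500 = 0.2178 mol.
n(Sn) deposited = 12.9 / 118.71 = 0.1087 mol.
Electrons per atom = n(e⁻)/n(Sn) = 0.2178 / 0.1087 = 2.00 ≈ 2, so the ion is Sn²⁺.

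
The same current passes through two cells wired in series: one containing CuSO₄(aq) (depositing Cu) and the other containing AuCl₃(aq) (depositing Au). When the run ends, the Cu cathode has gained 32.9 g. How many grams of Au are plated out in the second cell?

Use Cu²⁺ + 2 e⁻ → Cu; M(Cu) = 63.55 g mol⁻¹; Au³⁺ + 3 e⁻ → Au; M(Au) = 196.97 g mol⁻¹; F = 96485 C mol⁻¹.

68.0 g

n(Cu) = 32.9 / 63.55 = 0.5177 mol.
Since Cu²⁺ + 2 e⁻ → Cu, n(e⁻) passed = 2 × 0.5177 = 1.035 mol.
Cells in series carry the same charge, so the same 1.035 mol of electrons passes through cell 2.
Au³⁺ + 3 e⁻ → Au, so n(Au) = 1.035 / 3 = 0.3451 mol.
m(Au) = 0.3451 × 196.97 = 68.0 g.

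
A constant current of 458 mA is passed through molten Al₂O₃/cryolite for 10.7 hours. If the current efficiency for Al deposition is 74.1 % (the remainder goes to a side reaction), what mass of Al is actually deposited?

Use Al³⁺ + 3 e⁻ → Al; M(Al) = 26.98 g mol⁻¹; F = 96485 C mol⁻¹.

1.22 g

Q = I·t = 0.4580 × 38520 = 17640 C.
n(e⁻) = 17640/96485 = 0.1828 mol; theoretically n(Al) = 0.1828/3 = 0.06095 mol, m_theo = 1.644 g.
At 74.1 % efficiency, m_actual = 0.741 × 1.644 = 1.22 g.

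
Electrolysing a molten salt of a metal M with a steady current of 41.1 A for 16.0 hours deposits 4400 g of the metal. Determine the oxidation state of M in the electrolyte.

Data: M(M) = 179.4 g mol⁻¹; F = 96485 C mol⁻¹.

+1

Q = I·t = 41.10 A × 57600 s = 2367000 C, so n(e⁻) = 2367000/96485 = 24.54 mol.
n(M) deposited = 4400 / 179.4 = 24.53 mol.
Electrons per atom = n(e⁻)/n(M) = 24.54 / 24.53 = 1.00 ≈ 1, so the ion is M⁺.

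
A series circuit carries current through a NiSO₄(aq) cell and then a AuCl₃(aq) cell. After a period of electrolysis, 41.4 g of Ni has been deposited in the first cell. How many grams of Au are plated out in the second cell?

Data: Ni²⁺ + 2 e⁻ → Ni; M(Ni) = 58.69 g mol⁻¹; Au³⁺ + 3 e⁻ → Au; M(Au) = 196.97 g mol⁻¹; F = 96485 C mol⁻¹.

n(Ni) = 41.4 / 58.69 = 0.7054 mol.
Since Ni²⁺ + 2 e⁻ → Ni, n(e⁻) passed = 2 × 0.7054 = 1.411 mol.
Cells in series carry the same charge, so the same 1.411 mol of electrons passes through cell 2.
Au³⁺ + 3 e⁻ → Au, so n(Au) = 1.411 / 3 = 0.4703 mol.
m(Au) = 0.4703 × 196.97 = 92.6 g.

92.6 g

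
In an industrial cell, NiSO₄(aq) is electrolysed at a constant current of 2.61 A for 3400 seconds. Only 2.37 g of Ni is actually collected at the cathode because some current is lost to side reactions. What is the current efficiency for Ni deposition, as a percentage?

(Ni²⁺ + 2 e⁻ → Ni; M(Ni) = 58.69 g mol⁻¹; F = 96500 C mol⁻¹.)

87.8 %

Q = I·t = 2.610 × 3400.0 = 8874 C; n(e⁻) = 8874/96500 = 0.09196 mol.
Theoretical n(Ni) = n(e⁻)/2 = 0.04598 mol, i.e. m_theo = 0.04598 × 58.69 = 2.699 g.
Efficiency = m_actual / m_theo = 2.37 / 2.699 = 87.8 %.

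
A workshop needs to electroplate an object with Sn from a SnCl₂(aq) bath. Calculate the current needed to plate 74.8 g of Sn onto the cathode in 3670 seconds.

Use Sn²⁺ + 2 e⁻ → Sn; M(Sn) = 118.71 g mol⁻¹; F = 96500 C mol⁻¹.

n(Sn) = 74.8 / 118.71 = 0.6301 mol.
n(e⁻) = 2 × 0.6301 = 1.260 mol.
Q = n(e⁻)·F = 1.260 × 96500 = 121600 C.
I = Q/t = 121600 / 3670.0 s = 33.1 A.

33.1 A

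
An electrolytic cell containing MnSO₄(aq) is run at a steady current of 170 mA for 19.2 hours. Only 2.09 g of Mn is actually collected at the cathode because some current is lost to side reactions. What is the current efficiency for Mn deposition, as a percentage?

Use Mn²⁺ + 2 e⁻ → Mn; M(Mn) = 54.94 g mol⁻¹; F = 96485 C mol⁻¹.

Q = I·t = 0.1700 × 69120 = 11750 C; n(e⁻) = 11750/96485 = 0.1218 mol.
Theoretical n(Mn) = n(e⁻)/2 = 0.06089 mol, i.e. m_theo = 0.06089 × 54.94 = 3.345 g.
Efficiency = m_actual / m_theo = 2.09 / 3.345 = 62.5 %.

62.5 %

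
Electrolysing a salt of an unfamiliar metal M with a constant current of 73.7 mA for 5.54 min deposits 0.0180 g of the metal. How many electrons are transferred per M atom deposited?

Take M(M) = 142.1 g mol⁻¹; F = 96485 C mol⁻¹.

2

Q = I·t = 0.07370 A × 332.40 s = 24.50 C, so n(e⁻) = 24.50/96485 = 0.0002539 mol.
n(M) deposited = 0.0180 / 142.1 = 0.0001267 mol.
Electrons per atom = n(e⁻)/n(M) = 0.0002539 / 0.0001267 = 2.00 ≈ 2, so the ion is M²⁺.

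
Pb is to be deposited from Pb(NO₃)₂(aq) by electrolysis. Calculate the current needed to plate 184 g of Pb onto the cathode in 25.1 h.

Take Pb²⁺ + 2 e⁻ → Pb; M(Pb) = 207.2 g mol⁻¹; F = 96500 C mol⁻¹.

1.90 A

n(Pb) = 184 / 207.2 = 0.8880 mol.
n(e⁻) = 2 × 0.8880 = 1.776 mol.
Q = n(e⁻)·F = 1.776 × 96500 = 171400 C.
I = Q/t = 171400 / 90360 s = 1.90 A.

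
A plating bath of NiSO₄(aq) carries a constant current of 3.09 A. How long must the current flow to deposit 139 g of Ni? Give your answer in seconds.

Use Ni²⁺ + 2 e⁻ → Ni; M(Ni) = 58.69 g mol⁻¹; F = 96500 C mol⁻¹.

1.48 × 10⁵ s

n(Ni) = m/M = 139 / 58.69 = 2.368 mol.
Each Ni atom requires 2 electrons, so n(e⁻) = 2 × 2.368 = 4.737 mol.
Q = n(e⁻)·F = 4.737 × 96500 = 457100 C.
t = Q/I = 457100 / 3.090 A = 147900 s.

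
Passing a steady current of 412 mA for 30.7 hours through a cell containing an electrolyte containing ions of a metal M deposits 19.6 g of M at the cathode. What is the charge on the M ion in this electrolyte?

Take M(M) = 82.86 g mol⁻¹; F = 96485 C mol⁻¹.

Q = I·t = 0.4120 A × 110520 s = 45530 C, so n(e⁻) = 45530/96485 = 0.4719 mol.
n(M) deposited = 19.6 / 82.86 = 0.2365 mol.
Electrons per atom = n(e⁻)/n(M) = 0.4719 / 0.2365 = 2.00 ≈ 2, so the ion is M²⁺.

+2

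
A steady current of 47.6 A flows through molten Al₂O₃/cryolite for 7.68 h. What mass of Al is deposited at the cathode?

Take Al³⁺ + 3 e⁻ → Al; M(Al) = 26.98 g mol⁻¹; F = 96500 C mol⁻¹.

123 g

Q = I·t = 47.60 A × 27648 s = 1316000 C.
n(e⁻) = Q/F = 1316000 / 96500 = 13.64 mol.
Al³⁺ + 3 e⁻ → Al, so n(Al) = n(e⁻)/3 = 4.546 mol.
m = n·M = 4.546 × 26.98 = 123 g.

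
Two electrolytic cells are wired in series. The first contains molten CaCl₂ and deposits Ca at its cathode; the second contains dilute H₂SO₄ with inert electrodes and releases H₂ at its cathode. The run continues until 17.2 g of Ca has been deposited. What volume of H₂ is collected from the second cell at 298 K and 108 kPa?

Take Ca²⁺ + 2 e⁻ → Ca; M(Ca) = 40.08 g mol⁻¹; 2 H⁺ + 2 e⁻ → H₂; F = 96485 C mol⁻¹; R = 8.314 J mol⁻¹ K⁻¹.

n(Ca) = 17.2 / 40.08 = 0.4291 mol, so n(e⁻) = 2 × 0.4291 = 0.8583 mol.
The cells are in series, so the same 0.8583 mol of electrons passes through the second cell.
2 H⁺ + 2 e⁻ → H₂ — 2 mol e⁻ per mol H₂, so n(H₂) = 0.8583/2 = 0.4291 mol.
V = nRT/P = (0.4291 × 8.314 × 298) / (108 × 10³) = 0.00984 m³ = 9.84 L.

9.84 L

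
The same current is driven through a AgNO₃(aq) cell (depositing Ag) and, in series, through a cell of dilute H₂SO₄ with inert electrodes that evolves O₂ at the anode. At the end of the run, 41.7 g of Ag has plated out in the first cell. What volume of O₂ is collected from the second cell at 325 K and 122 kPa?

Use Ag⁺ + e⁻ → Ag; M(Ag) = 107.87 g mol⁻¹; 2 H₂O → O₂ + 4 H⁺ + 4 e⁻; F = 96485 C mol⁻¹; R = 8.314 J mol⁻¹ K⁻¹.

n(Ag) = 41.7 / 107.87 = 0.3866 mol, so n(e⁻) = 1 × 0.3866 = 0.3866 mol.
The cells are in series, so the same 0.3866 mol of electrons passes through the second cell.
2 H₂O → O₂ + 4 H⁺ + 4 e⁻ — 4 mol e⁻ per mol O₂, so n(O₂) = 0.3866/4 = 0.09664 mol.
V = nRT/P = (0.09664 × 8.314 × 325) / (122 × 10³) = 0.00214 m³ = 2.14 L.

2.14 L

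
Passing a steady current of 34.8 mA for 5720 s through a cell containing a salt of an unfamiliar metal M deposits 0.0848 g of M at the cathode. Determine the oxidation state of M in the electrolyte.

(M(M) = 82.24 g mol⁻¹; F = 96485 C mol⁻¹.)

+2

Q = I·t = 0.03480 A × 5720.0 s = 199.1 C, so n(e⁻) = 199.1/96485 = 0.002063 mol.
n(M) deposited = 0.0848 / 82.24 = 0.001031 mol.
Electrons per atom = n(e⁻)/n(M) = 0.002063 / 0.001031 = 2.00 ≈ 2, so the ion is M²⁺.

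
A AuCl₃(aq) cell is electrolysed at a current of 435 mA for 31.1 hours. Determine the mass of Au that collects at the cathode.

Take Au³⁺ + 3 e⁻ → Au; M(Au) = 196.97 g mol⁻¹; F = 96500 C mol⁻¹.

Q = I·t = 0.4350 A × 111960 s = 48700 C.
n(e⁻) = Q/F = 48700 / 96500 = 0.5047 mol.
Au³⁺ + 3 e⁻ → Au, so n(Au) = n(e⁻)/3 = 0.1682 mol.
m = n·M = 0.1682 × 196.97 = 33.1 g.

33.1 g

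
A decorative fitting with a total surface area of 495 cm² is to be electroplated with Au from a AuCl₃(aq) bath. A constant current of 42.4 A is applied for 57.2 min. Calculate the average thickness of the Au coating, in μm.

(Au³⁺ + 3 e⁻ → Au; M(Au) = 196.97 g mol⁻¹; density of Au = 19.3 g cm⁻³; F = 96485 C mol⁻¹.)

104 μm

Q = I·t = 42.40 × 3432.0 = 145500 C; n(e⁻) = 1.508 mol.
n(Au) = n(e⁻)/3 = 0.5027 mol, so m = 0.5027 × 196.97 = 99.02 g.
Volume = m/ρ = 99.02 / 19.3 = 5.131 cm³.
Thickness = V/A = 5.131 / 495 = 0.0104 cm = 104 μm.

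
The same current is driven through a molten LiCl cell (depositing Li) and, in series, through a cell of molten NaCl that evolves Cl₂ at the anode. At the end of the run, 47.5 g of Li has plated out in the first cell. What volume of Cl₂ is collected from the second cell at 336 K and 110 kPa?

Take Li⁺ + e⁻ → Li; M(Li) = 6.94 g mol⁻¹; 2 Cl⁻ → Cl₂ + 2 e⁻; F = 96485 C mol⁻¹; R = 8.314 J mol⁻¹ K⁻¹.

86.9 L

n(Li) = 47.5 / 6.94 = 6.844 mol, so n(e⁻) = 1 × 6.844 = 6.844 mol.
The cells are in series, so the same 6.844 mol of electrons passes through the second cell.
2 Cl⁻ → Cl₂ + 2 e⁻ — 2 mol e⁻ per mol Cl₂, so n(Cl₂) = 6.844/2 = 3.422 mol.
V = nRT/P = (3.422 × 8.314 × 336) / (110 × 10³) = 0.0869 m³ = 86.9 L.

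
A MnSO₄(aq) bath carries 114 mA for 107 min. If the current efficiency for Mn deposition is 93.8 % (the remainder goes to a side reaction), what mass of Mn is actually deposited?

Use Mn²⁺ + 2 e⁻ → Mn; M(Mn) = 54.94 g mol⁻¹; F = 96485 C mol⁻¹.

Q = I·t = 0.1140 × 6420.0 = 731.9 C.
n(e⁻) = 731.9/96485 = 0.007585 mol; theoretically n(Mn) = 0.007585/2 = 0.003793 mol, m_theo = 0.2084 g.
At 93.8 % efficiency, m_actual = 0.938 × 0.2084 = 0.195 g.

0.195 g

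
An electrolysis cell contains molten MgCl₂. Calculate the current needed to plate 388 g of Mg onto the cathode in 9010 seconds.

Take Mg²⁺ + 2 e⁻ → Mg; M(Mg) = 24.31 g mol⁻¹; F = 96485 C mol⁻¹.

342 A

n(Mg) = 388 / 24.31 = 15.96 mol.
n(e⁻) = 2 × 15.96 = 31.92 mol.
Q = n(e⁻)·F = 31.92 × 96485 = 3080000 C.
I = Q/t = 3080000 / 9010.0 s = 342 A.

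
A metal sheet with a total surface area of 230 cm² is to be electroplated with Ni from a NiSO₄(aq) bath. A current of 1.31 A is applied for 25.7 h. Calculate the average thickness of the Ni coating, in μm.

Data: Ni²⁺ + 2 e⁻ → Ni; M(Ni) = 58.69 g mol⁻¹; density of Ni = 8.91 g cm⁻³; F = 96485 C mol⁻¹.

Q = I·t = 1.310 × 92520 = 121200 C; n(e⁻) = 1.256 mol.
n(Ni) = n(e⁻)/2 = 0.6281 mol, so m = 0.6281 × 58.69 = 36.86 g.
Volume = m/ρ = 36.86 / 8.91 = 4.137 cm³.
Thickness = V/A = 4.137 / 230 = 0.0180 cm = 180 μm.

180 μm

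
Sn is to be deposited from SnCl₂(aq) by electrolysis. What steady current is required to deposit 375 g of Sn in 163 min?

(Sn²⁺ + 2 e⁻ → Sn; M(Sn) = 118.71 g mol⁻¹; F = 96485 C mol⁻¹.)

62.3 A

n(Sn) = 375 / 118.71 = 3.159 mol.
n(e⁻) = 2 × 3.159 = 6.318 mol.
Q = n(e⁻)·F = 6.318 × 96485 = 609600 C.
I = Q/t = 609600 / 9780.0 s = 62.3 A.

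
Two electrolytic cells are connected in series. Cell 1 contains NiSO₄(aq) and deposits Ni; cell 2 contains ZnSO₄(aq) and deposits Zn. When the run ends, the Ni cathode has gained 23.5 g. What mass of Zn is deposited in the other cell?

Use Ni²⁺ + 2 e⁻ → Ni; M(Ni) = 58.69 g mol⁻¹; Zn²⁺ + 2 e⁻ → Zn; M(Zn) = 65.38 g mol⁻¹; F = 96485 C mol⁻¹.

n(Ni) = 23.5 / 58.69 = 0.4004 mol.
Since Ni²⁺ + 2 e⁻ → Ni, n(e⁻) passed = 2 × 0.4004 = 0.8008 mol.
Cells in series carry the same charge, so the same 0.8008 mol of electrons passes through cell 2.
Zn²⁺ + 2 e⁻ → Zn, so n(Zn) = 0.8008 / 2 = 0.4004 mol.
m(Zn) = 0.4004 × 65.38 = 26.2 g.

26.2 g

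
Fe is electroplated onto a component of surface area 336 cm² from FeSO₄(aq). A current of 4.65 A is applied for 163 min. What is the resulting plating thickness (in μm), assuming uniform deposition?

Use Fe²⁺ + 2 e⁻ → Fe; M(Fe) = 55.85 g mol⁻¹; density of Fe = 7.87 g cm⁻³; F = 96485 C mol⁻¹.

49.8 μm

Q = I·t = 4.650 × 9780.0 = 45480 C; n(e⁻) = 0.4713 mol.
n(Fe) = n(e⁻)/2 = 0.2357 mol, so m = 0.2357 × 55.85 = 13.16 g.
Volume = m/ρ = 13.16 / 7.87 = 1.672 cm³.
Thickness = V/A = 1.672 / 336 = 0.00498 cm = 49.8 μm.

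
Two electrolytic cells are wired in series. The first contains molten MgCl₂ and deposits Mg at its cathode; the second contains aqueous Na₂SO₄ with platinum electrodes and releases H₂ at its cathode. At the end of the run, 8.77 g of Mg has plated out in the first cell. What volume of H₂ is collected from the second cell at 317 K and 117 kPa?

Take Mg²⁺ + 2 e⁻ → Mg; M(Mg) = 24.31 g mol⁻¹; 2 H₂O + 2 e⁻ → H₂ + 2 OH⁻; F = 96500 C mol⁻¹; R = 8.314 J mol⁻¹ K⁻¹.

n(Mg) = 8.77 / 24.31 = 0.3608 mol, so n(e⁻) = 2 × 0.3608 = 0.7215 mol.
The cells are in series, so the same 0.7215 mol of electrons passes through the second cell.
2 H₂O + 2 e⁻ → H₂ + 2 OH⁻ — 2 mol e⁻ per mol H₂, so n(H₂) = 0.7215/2 = 0.3608 mol.
V = nRT/P = (0.3608 × 8.314 × 317) / (117 × 10³) = 0.00813 m³ = 8.13 L.

8.13 L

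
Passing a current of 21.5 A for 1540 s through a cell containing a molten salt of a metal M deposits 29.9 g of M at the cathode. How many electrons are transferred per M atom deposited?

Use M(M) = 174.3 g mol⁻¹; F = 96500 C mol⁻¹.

2

Q = I·t = 21.50 A × 1540.0 s = 33110 C, so n(e⁻) = 33110/96500 = 0.3431 mol.
n(M) deposited = 29.9 / 174.3 = 0.1715 mol.
Electrons per atom = n(e⁻)/n(M) = 0.3431 / 0.1715 = 2.00 ≈ 2, so the ion is M²⁺.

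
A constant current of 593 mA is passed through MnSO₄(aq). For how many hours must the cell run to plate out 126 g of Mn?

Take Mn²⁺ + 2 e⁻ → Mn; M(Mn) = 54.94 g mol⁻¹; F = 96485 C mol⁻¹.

207 h

n(Mn) = m/M = 126 / 54.94 = 2.293 mol.
Each Mn atom requires 2 electrons, so n(e⁻) = 2 × 2.293 = 4.587 mol.
Q = n(e⁻)·F = 4.587 × 96485 = 442600 C.
t = Q/I = 442600 / 0.5930 A = 746300 s = 207 h.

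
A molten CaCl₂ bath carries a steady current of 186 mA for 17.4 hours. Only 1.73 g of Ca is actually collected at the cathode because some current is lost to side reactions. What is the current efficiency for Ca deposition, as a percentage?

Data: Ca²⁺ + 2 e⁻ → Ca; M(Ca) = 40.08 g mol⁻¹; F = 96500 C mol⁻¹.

71.5 %

Q = I·t = 0.1860 × 62640 = 11650 C; n(e⁻) = 11650/96500 = 0.1207 mol.
Theoretical n(Ca) = n(e⁻)/2 = 0.06037 mol, i.e. m_theo = 0.06037 × 40.08 = 2.420 g.
Efficiency = m_actual / m_theo = 1.73 / 2.420 = 71.5 %.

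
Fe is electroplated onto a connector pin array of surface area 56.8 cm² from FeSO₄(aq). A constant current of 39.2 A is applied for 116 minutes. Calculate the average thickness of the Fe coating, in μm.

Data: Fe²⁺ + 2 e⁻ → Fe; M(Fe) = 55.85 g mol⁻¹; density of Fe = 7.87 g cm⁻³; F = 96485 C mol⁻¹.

1770 μm

Q = I·t = 39.20 × 6960.0 = 272800 C; n(e⁻) = 2.828 mol.
n(Fe) = n(e⁻)/2 = 1.414 mol, so m = 1.414 × 55.85 = 78.96 g.
Volume = m/ρ = 78.96 / 7.87 = 10.03 cm³.
Thickness = V/A = 10.03 / 56.8 = 0.177 cm = 1770 μm.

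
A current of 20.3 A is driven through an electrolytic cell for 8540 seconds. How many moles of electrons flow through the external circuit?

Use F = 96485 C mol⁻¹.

Q = I·t = 20.30 A × 8540.0 s = 173400 C.
n(e⁻) = Q/F = 173400 / 96485 = 1.80 mol.

1.80 mol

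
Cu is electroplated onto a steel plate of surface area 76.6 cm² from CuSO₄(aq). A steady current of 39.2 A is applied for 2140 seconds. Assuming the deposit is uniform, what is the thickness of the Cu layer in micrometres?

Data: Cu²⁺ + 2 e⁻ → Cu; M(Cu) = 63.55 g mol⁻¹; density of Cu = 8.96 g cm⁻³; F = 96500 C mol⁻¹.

Q = I·t = 39.20 × 2140.0 = 83890 C; n(e⁻) = 0.8693 mol.
n(Cu) = n(e⁻)/2 = 0.4347 mol, so m = 0.4347 × 63.55 = 27.62 g.
Volume = m/ρ = 27.62 / 8.96 = 3.083 cm³.
Thickness = V/A = 3.083 / 76.6 = 0.0402 cm = 402 μm.

402 μm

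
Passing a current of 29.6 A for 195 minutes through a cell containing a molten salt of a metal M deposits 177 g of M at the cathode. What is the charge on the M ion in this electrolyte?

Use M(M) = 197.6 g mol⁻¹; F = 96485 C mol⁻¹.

Q = I·t = 29.60 A × 11700 s = 346300 C, so n(e⁻) = 346300/96485 = 3.589 mol.
n(M) deposited = 177 / 197.6 = 0.8957 mol.
Electrons per atom = n(e⁻)/n(M) = 3.589 / 0.8957 = 4.01 ≈ 4, so the ion is M⁴⁺.

+4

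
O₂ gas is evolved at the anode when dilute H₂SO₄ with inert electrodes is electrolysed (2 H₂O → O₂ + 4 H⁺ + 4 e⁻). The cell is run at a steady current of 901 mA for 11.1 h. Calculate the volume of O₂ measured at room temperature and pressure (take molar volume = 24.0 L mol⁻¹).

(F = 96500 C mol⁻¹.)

2.24 L

Q = I·t = 0.9010 A × 39960 s = 36000 C.
n(e⁻) = Q/F = 36000 / 96500 = 0.3731 mol.
4 electrons are transferred per O₂ molecule, so n(O₂) = 0.3731 / 4 = 0.09327 mol.
V = n × V_m = 0.09327 × 24.0 = 2.24 L.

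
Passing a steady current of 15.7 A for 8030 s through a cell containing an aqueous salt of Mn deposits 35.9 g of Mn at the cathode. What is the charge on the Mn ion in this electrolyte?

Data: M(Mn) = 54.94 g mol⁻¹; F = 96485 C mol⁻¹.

+2

Q = I·t = 15.70 A × 8030.0 s = 126100 C, so n(e⁻) = 126100/96485 = 1.307 mol.
n(Mn) deposited = 35.9 / 54.94 = 0.6534 mol.
Electrons per atom = n(e⁻)/n(Mn) = 1.307 / 0.6534 = 2.00 ≈ 2, so the ion is Mn²⁺.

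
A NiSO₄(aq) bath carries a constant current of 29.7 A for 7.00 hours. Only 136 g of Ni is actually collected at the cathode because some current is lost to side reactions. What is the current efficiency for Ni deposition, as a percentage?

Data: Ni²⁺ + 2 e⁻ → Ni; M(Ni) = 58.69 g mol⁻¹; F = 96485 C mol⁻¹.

59.7 %

Q = I·t = 29.70 × 25200 = 748400 C; n(e⁻) = 748400/96485 = 7.757 mol.
Theoretical n(Ni) = n(e⁻)/2 = 3.879 mol, i.e. m_theo = 3.879 × 58.69 = 227.6 g.
Efficiency = m_actual / m_theo = 136 / 227.6 = 59.7 %.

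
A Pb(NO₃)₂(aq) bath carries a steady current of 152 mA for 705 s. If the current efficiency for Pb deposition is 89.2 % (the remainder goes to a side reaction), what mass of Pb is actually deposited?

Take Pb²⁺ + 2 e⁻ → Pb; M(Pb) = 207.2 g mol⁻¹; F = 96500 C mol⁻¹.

0.103 g

Q = I·t = 0.1520 × 705.00 = 107.2 C.
n(e⁻) = 107.2/96500 = 0.001110 mol; theoretically n(Pb) = 0.001110/2 = 0.0005552 mol, m_theo = 0.1150 g.
At 89.2 % efficiency, m_actual = 0.892 × 0.1150 = 0.103 g.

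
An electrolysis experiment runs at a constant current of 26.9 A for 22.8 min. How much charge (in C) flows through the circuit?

36800 C

Q = I·t = 26.90 A × 1368.0 s = 36800 C.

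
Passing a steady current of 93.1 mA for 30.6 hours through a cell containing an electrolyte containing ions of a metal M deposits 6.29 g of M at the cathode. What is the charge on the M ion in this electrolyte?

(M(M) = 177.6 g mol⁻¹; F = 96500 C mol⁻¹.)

Q = I·t = 0.09310 A × 110160 s = 10260 C, so n(e⁻) = 10260/96500 = 0.1063 mol.
n(M) deposited = 6.29 / 177.6 = 0.03542 mol.
Electrons per atom = n(e⁻)/n(M) = 0.1063 / 0.03542 = 3.00 ≈ 3, so the ion is M³⁺.

+3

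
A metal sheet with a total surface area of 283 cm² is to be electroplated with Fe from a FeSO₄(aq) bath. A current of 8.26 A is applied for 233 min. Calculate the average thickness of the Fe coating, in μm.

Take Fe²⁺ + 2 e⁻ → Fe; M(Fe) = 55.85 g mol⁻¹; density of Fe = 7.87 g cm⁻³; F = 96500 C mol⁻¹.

150 μm

Q = I·t = 8.260 × 13980 = 115500 C; n(e⁻) = 1.197 mol.
n(Fe) = n(e⁻)/2 = 0.5983 mol, so m = 0.5983 × 55.85 = 33.42 g.
Volume = m/ρ = 33.42 / 7.87 = 4.246 cm³.
Thickness = V/A = 4.246 / 283 = 0.0150 cm = 150 μm.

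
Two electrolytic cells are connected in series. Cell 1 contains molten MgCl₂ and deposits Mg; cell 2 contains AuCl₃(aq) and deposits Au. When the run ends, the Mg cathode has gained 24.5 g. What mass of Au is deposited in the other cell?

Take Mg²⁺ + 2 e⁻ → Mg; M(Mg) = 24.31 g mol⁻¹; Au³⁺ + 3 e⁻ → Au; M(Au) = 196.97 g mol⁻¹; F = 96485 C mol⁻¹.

132 g

n(Mg) = 24.5 / 24.31 = 1.008 mol.
Since Mg²⁺ + 2 e⁻ → Mg, n(e⁻) passed = 2 × 1.008 = 2.016 mol.
Cells in series carry the same charge, so the same 2.016 mol of electrons passes through cell 2.
Au³⁺ + 3 e⁻ → Au, so n(Au) = 2.016 / 3 = 0.6719 mol.
m(Au) = 0.6719 × 196.97 = 132 g.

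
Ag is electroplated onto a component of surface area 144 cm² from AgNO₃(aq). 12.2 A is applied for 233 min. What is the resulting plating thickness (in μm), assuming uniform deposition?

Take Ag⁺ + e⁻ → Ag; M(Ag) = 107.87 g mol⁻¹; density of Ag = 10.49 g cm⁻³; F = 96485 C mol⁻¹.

1260 μm

Q = I·t = 12.20 × 13980 = 170600 C; n(e⁻) = 1.768 mol.
n(Ag) = n(e⁻)/1 = 1.768 mol, so m = 1.768 × 107.87 = 190.7 g.
Volume = m/ρ = 190.7 / 10.49 = 18.18 cm³.
Thickness = V/A = 18.18 / 144 = 0.126 cm = 1260 μm.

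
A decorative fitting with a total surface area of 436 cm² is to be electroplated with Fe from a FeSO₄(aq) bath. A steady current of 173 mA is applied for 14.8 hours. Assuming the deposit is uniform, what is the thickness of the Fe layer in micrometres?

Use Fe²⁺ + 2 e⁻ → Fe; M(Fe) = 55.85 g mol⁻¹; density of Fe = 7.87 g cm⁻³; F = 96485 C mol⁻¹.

7.77 μm

Q = I·t = 0.1730 × 53280 = 9217 C; n(e⁻) = 0.09553 mol.
n(Fe) = n(e⁻)/2 = 0.04777 mol, so m = 0.04777 × 55.85 = 2.668 g.
Volume = m/ρ = 2.668 / 7.87 = 0.3390 cm³.
Thickness = V/A = 0.3390 / 436 = 7.77 × 10⁻⁴ cm = 7.77 μm.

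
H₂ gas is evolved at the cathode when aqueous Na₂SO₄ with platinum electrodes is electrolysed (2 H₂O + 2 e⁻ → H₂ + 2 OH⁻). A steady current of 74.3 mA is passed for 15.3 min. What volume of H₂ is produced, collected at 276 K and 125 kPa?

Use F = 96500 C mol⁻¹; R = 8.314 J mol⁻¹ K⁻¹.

Q = I·t = 0.07430 A × 918.00 s = 68.21 C.
n(e⁻) = Q/F = 68.21 / 96500 = 0.0007068 mol.
2 electrons are transferred per H₂ molecule, so n(H₂) = 0.0007068 / 2 = 0.0003534 mol.
V = nRT/P = (0.0003534 × 8.314 × 276) / (125 × 10³ Pa) = 6.49 × 10⁻⁶ m³ = 0.00649 L.

0.00649 L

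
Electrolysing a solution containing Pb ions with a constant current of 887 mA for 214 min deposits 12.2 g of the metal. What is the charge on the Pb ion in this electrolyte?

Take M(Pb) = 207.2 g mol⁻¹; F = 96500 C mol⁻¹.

Q = I·t = 0.8870 A × 12840 s = 11390 C, so n(e⁻) = 11390/96500 = 0.1180 mol.
n(Pb) deposited = 12.2 / 207.2 = 0.05888 mol.
Electrons per atom = n(e⁻)/n(Pb) = 0.1180 / 0.05888 = 2.00 ≈ 2, so the ion is Pb²⁺.

+2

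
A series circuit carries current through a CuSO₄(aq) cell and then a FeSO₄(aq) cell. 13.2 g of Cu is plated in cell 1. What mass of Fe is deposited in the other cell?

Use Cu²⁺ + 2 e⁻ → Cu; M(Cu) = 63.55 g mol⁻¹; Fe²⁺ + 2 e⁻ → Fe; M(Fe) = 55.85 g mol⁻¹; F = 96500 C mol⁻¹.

11.6 g

n(Cu) = 13.2 / 63.55 = 0.2077 mol.
Since Cu²⁺ + 2 e⁻ → Cu, n(e⁻) passed = 2 × 0.2077 = 0.4154 mol.
Cells in series carry the same charge, so the same 0.4154 mol of electrons passes through cell 2.
Fe²⁺ + 2 e⁻ → Fe, so n(Fe) = 0.4154 / 2 = 0.2077 mol.
m(Fe) = 0.2077 × 55.85 = 11.6 g.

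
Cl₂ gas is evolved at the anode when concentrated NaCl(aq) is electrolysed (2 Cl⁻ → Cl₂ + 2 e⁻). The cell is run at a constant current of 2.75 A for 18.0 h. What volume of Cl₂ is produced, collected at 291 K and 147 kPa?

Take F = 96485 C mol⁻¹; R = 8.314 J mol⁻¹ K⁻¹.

Q = I·t = 2.750 A × 64800 s = 178200 C.
n(e⁻) = Q/F = 178200 / 96485 = 1.847 mol.
2 electrons are transferred per Cl₂ molecule, so n(Cl₂) = 1.847 / 2 = 0.9235 mol.
V = nRT/P = (0.9235 × 8.314 × 291) / (147 × 10³ Pa) = 0.0152 m³ = 15.2 L.

15.2 L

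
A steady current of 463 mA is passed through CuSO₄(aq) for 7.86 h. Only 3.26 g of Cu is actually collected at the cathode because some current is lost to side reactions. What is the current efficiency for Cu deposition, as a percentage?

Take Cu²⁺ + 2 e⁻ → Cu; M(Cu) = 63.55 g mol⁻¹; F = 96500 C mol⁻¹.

Q = I·t = 0.4630 × 28296 = 13100 C; n(e⁻) = 13100/96500 = 0.1358 mol.
Theoretical n(Cu) = n(e⁻)/2 = 0.06788 mol, i.e. m_theo = 0.06788 × 63.55 = 4.314 g.
Efficiency = m_actual / m_theo = 3.26 / 4.314 = 75.6 %.

75.6 %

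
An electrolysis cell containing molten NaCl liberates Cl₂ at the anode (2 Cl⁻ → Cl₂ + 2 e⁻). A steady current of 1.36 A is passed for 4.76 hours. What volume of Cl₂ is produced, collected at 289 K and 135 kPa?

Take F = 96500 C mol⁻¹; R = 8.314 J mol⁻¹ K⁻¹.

Q = I·t = 1.360 A × 17136 s = 23300 C.
n(e⁻) = Q/F = 23300 / 96500 = 0.2415 mol.
2 electrons are transferred per Cl₂ molecule, so n(Cl₂) = 0.2415 / 2 = 0.1208 mol.
V = nRT/P = (0.1208 × 8.314 × 289) / (135 × 10³ Pa) = 0.00215 m³ = 2.15 L.

2.15 L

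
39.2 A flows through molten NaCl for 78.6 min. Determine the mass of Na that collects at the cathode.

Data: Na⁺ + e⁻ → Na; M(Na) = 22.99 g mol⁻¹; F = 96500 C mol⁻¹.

Q = I·t = 39.20 A × 4716.0 s = 184900 C.
n(e⁻) = Q/F = 184900 / 96500 = 1.916 mol.
Na⁺ + e⁻ → Na, so n(Na) = n(e⁻)/1 = 1.916 mol.
m = n·M = 1.916 × 22.99 = 44.0 g.

44.0 g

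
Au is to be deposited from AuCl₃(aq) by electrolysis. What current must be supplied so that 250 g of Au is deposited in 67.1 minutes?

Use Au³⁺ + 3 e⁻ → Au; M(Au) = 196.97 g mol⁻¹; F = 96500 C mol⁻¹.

91.3 A

n(Au) = 250 / 196.97 = 1.269 mol.
n(e⁻) = 3 × 1.269 = 3.808 mol.
Q = n(e⁻)·F = 3.808 × 96500 = 367400 C.
I = Q/t = 367400 / 4026.0 s = 91.3 A.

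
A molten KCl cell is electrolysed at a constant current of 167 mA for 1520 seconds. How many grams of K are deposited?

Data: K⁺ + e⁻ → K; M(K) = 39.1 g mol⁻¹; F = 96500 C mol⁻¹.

Q = I·t = 0.1670 A × 1520.0 s = 253.8 C.
n(e⁻) = Q/F = 253.8 / 96500 = 0.002630 mol.
K⁺ + e⁻ → K, so n(K) = n(e⁻)/1 = 0.002630 mol.
m = n·M = 0.002630 × 39.1 = 0.103 g.

0.103 g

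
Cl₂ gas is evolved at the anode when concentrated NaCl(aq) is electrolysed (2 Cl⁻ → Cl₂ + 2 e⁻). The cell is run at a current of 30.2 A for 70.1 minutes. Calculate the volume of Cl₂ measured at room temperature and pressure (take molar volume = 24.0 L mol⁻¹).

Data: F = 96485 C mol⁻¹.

15.8 L

Q = I·t = 30.20 A × 4206.0 s = 127000 C.
n(e⁻) = Q/F = 127000 / 96485 = 1.316 mol.
2 electrons are transferred per Cl₂ molecule, so n(Cl₂) = 1.316 / 2 = 0.6582 mol.
V = n × V_m = 0.6582 × 24.0 = 15.8 L.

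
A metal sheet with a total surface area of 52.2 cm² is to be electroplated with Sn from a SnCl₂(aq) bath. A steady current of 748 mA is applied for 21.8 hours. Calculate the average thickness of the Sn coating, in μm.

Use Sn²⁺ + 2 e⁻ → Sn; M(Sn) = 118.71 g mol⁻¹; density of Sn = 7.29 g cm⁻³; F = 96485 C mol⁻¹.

Q = I·t = 0.7480 × 78480 = 58700 C; n(e⁻) = 0.6084 mol.
n(Sn) = n(e⁻)/2 = 0.3042 mol, so m = 0.3042 × 118.71 = 36.11 g.
Volume = m/ρ = 36.11 / 7.29 = 4.954 cm³.
Thickness = V/A = 4.954 / 52.2 = 0.0949 cm = 949 μm.

949 μm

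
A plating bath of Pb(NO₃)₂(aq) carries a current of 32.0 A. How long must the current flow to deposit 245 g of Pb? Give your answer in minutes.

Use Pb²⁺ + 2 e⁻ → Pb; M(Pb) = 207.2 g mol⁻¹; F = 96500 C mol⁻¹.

119 min

n(Pb) = m/M = 245 / 207.2 = 1.182 mol.
Each Pb atom requires 2 electrons, so n(e⁻) = 2 × 1.182 = 2.365 mol.
Q = n(e⁻)·F = 2.365 × 96500 = 228200 C.
t = Q/I = 228200 / 32.00 A = 7132 s = 119 min.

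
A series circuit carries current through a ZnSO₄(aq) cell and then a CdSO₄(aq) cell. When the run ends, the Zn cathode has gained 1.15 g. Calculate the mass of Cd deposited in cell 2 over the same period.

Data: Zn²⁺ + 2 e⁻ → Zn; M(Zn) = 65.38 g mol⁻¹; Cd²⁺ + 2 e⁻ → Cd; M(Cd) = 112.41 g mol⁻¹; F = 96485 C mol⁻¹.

1.98 g

n(Zn) = 1.15 / 65.38 = 0.01759 mol.
Since Zn²⁺ + 2 e⁻ → Zn, n(e⁻) passed = 2 × 0.01759 = 0.03518 mol.
Cells in series carry the same charge, so the same 0.03518 mol of electrons passes through cell 2.
Cd²⁺ + 2 e⁻ → Cd, so n(Cd) = 0.03518 / 2 = 0.01759 mol.
m(Cd) = 0.01759 × 112.41 = 1.98 g.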